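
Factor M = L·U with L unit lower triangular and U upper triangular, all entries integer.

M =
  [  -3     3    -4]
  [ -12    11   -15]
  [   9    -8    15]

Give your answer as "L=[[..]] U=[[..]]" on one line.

L=[[1,0,0],[4,1,0],[-3,-1,1]] U=[[-3,3,-4],[0,-1,1],[0,0,4]]

  row1 -= 4·row0 → [0,-1,1]
  row2 -= -3·row0 → [0,1,3]
  row2 -= -1·row1 → [0,0,4]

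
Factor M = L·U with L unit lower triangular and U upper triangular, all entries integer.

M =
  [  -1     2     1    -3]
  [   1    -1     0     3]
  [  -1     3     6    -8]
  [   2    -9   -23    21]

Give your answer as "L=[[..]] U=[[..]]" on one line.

L=[[1,0,0,0],[-1,1,0,0],[1,1,1,0],[-2,-5,-4,1]] U=[[-1,2,1,-3],[0,1,1,0],[0,0,4,-5],[0,0,0,-5]]

  R1 -= -1·R0 → [0,1,1,0]
  R2 -= 1·R0 → [0,1,5,-5]
  R3 -= -2·R0 → [0,-5,-21,15]
  R2 -= 1·R1 → [0,0,4,-5]
  R3 -= -5·R1 → [0,0,-16,15]
  R3 -= -4·R2 → [0,0,0,-5]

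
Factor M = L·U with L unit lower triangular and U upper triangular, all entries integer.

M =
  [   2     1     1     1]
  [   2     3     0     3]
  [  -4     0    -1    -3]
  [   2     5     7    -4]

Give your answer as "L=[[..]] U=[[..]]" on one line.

  row1 -= 1·row0 → [0,2,-1,2]
  row2 -= -2·row0 → [0,2,1,-1]
  row3 -= 1·row0 → [0,4,6,-5]
  row2 -= 1·row1 → [0,0,2,-3]
  row3 -= 2·row1 → [0,0,8,-9]
  row3 -= 4·row2 → [0,0,0,3]

L=[[1,0,0,0],[1,1,0,0],[-2,1,1,0],[1,2,4,1]] U=[[2,1,1,1],[0,2,-1,2],[0,0,2,-3],[0,0,0,3]]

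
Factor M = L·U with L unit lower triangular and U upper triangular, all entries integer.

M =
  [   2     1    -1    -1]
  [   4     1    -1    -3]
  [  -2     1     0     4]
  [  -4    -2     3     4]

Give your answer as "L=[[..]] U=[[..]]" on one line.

L=[[1,0,0,0],[2,1,0,0],[-1,-2,1,0],[-2,0,1,1]] U=[[2,1,-1,-1],[0,-1,1,-1],[0,0,1,1],[0,0,0,1]]

  R1 -= 2·R0 → [0,-1,1,-1]
  R2 -= -1·R0 → [0,2,-1,3]
  R3 -= -2·R0 → [0,0,1,2]
  R2 -= -2·R1 → [0,0,1,1]
  R3 -= 0·R1 → [0,0,1,2]
  R3 -= 1·R2 → [0,0,0,1]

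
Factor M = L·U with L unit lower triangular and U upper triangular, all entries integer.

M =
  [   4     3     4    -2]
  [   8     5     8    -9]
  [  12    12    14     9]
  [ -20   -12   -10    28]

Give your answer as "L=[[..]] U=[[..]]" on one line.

  row1 -= 2·row0 → [0,-1,0,-5]
  row2 -= 3·row0 → [0,3,2,15]
  row3 -= -5·row0 → [0,3,10,18]
  row2 -= -3·row1 → [0,0,2,0]
  row3 -= -3·row1 → [0,0,10,3]
  row3 -= 5·row2 → [0,0,0,3]

L=[[1,0,0,0],[2,1,0,0],[3,-3,1,0],[-5,-3,5,1]] U=[[4,3,4,-2],[0,-1,0,-5],[0,0,2,0],[0,0,0,3]]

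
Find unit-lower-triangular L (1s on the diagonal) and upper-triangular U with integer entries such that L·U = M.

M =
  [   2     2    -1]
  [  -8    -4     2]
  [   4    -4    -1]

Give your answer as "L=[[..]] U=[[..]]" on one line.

L=[[1,0,0],[-4,1,0],[2,-2,1]] U=[[2,2,-1],[0,4,-2],[0,0,-3]]

  r1 -= -4·r0 → [0,4,-2]
  r2 -= 2·r0 → [0,-8,1]
  r2 -= -2·r1 → [0,0,-3]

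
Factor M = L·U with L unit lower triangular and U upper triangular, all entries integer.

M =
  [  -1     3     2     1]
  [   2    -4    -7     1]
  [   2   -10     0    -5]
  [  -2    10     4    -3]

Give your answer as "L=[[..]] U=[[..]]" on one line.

L=[[1,0,0,0],[-2,1,0,0],[-2,-2,1,0],[2,2,-3,1]] U=[[-1,3,2,1],[0,2,-3,3],[0,0,-2,3],[0,0,0,-2]]

  r1 -= -2·r0 → [0,2,-3,3]
  r2 -= -2·r0 → [0,-4,4,-3]
  r3 -= 2·r0 → [0,4,0,-5]
  r2 -= -2·r1 → [0,0,-2,3]
  r3 -= 2·r1 → [0,0,6,-11]
  r3 -= -3·r2 → [0,0,0,-2]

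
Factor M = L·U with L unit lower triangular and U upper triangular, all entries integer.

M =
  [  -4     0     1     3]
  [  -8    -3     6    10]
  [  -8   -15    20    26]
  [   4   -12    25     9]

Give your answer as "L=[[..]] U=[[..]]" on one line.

L=[[1,0,0,0],[2,1,0,0],[2,5,1,0],[-1,4,-5,1]] U=[[-4,0,1,3],[0,-3,4,4],[0,0,-2,0],[0,0,0,-4]]

  row1 -= 2·row0 → [0,-3,4,4]
  row2 -= 2·row0 → [0,-15,18,20]
  row3 -= -1·row0 → [0,-12,26,12]
  row2 -= 5·row1 → [0,0,-2,0]
  row3 -= 4·row1 → [0,0,10,-4]
  row3 -= -5·row2 → [0,0,0,-4]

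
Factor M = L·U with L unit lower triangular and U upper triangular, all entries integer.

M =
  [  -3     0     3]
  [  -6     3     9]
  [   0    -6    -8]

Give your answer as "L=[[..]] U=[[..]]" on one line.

  R1 -= 2·R0 → [0,3,3]
  R2 -= 0·R0 → [0,-6,-8]
  R2 -= -2·R1 → [0,0,-2]

L=[[1,0,0],[2,1,0],[0,-2,1]] U=[[-3,0,3],[0,3,3],[0,0,-2]]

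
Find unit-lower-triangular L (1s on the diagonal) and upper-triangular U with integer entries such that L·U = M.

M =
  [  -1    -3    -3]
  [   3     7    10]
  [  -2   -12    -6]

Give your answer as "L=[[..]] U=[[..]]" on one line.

  row1 -= -3·row0 → [0,-2,1]
  row2 -= 2·row0 → [0,-6,0]
  row2 -= 3·row1 → [0,0,-3]

L=[[1,0,0],[-3,1,0],[2,3,1]] U=[[-1,-3,-3],[0,-2,1],[0,0,-3]]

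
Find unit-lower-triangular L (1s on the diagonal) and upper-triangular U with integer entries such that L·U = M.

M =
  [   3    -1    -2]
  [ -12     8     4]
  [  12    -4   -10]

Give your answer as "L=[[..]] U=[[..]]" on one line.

L=[[1,0,0],[-4,1,0],[4,0,1]] U=[[3,-1,-2],[0,4,-4],[0,0,-2]]

  row1 -= -4·row0 → [0,4,-4]
  row2 -= 4·row0 → [0,0,-2]
  row2 -= 0·row1 → [0,0,-2]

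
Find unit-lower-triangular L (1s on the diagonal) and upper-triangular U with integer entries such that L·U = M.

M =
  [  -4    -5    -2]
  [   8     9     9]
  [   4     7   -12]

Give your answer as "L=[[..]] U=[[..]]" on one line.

L=[[1,0,0],[-2,1,0],[-1,-2,1]] U=[[-4,-5,-2],[0,-1,5],[0,0,-4]]

  r1 -= -2·r0 → [0,-1,5]
  r2 -= -1·r0 → [0,2,-14]
  r2 -= -2·r1 → [0,0,-4]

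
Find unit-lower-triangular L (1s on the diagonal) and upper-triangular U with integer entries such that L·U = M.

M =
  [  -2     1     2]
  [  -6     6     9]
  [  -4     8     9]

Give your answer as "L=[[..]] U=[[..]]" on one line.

  row1 -= 3·row0 → [0,3,3]
  row2 -= 2·row0 → [0,6,5]
  row2 -= 2·row1 → [0,0,-1]

L=[[1,0,0],[3,1,0],[2,2,1]] U=[[-2,1,2],[0,3,3],[0,0,-1]]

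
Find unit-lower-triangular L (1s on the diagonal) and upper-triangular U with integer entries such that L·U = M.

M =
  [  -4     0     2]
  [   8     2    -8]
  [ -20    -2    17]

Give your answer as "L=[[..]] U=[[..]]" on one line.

L=[[1,0,0],[-2,1,0],[5,-1,1]] U=[[-4,0,2],[0,2,-4],[0,0,3]]

  r1 -= -2·r0 → [0,2,-4]
  r2 -= 5·r0 → [0,-2,7]
  r2 -= -1·r1 → [0,0,3]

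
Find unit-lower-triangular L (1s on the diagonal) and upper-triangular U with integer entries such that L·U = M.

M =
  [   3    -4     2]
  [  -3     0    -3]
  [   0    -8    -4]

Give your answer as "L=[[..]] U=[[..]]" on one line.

  R1 -= -1·R0 → [0,-4,-1]
  R2 -= 0·R0 → [0,-8,-4]
  R2 -= 2·R1 → [0,0,-2]

L=[[1,0,0],[-1,1,0],[0,2,1]] U=[[3,-4,2],[0,-4,-1],[0,0,-2]]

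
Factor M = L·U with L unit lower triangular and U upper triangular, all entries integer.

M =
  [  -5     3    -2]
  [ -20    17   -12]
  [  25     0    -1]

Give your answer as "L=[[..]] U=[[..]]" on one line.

  row1 -= 4·row0 → [0,5,-4]
  row2 -= -5·row0 → [0,15,-11]
  row2 -= 3·row1 → [0,0,1]

L=[[1,0,0],[4,1,0],[-5,3,1]] U=[[-5,3,-2],[0,5,-4],[0,0,1]]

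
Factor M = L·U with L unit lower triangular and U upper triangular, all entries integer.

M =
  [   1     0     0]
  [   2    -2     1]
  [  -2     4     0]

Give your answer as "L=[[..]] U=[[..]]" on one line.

L=[[1,0,0],[2,1,0],[-2,-2,1]] U=[[1,0,0],[0,-2,1],[0,0,2]]

  row1 -= 2·row0 → [0,-2,1]
  row2 -= -2·row0 → [0,4,0]
  row2 -= -2·row1 → [0,0,2]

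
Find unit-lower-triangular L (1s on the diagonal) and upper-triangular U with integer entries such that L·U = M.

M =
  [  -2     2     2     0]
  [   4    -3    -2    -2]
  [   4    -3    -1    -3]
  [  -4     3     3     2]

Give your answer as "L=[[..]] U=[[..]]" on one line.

L=[[1,0,0,0],[-2,1,0,0],[-2,1,1,0],[2,-1,1,1]] U=[[-2,2,2,0],[0,1,2,-2],[0,0,1,-1],[0,0,0,1]]

  r1 -= -2·r0 → [0,1,2,-2]
  r2 -= -2·r0 → [0,1,3,-3]
  r3 -= 2·r0 → [0,-1,-1,2]
  r2 -= 1·r1 → [0,0,1,-1]
  r3 -= -1·r1 → [0,0,1,0]
  r3 -= 1·r2 → [0,0,0,1]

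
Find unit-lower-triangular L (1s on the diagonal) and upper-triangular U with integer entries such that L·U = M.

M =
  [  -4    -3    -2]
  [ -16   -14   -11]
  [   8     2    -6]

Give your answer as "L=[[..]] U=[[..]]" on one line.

  R1 -= 4·R0 → [0,-2,-3]
  R2 -= -2·R0 → [0,-4,-10]
  R2 -= 2·R1 → [0,0,-4]

L=[[1,0,0],[4,1,0],[-2,2,1]] U=[[-4,-3,-2],[0,-2,-3],[0,0,-4]]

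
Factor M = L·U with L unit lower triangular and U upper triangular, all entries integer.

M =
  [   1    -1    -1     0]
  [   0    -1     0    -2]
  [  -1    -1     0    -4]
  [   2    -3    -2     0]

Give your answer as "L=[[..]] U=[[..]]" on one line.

  R1 -= 0·R0 → [0,-1,0,-2]
  R2 -= -1·R0 → [0,-2,-1,-4]
  R3 -= 2·R0 → [0,-1,0,0]
  R2 -= 2·R1 → [0,0,-1,0]
  R3 -= 1·R1 → [0,0,0,2]
  R3 -= 0·R2 → [0,0,0,2]

L=[[1,0,0,0],[0,1,0,0],[-1,2,1,0],[2,1,0,1]] U=[[1,-1,-1,0],[0,-1,0,-2],[0,0,-1,0],[0,0,0,2]]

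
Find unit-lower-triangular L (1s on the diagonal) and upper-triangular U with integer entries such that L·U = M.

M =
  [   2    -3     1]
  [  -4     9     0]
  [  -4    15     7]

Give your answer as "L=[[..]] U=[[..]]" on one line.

  r1 -= -2·r0 → [0,3,2]
  r2 -= -2·r0 → [0,9,9]
  r2 -= 3·r1 → [0,0,3]

L=[[1,0,0],[-2,1,0],[-2,3,1]] U=[[2,-3,1],[0,3,2],[0,0,3]]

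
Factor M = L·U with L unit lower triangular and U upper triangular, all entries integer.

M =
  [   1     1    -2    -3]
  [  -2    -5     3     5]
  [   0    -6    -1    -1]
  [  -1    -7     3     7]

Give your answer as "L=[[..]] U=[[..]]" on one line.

  r1 -= -2·r0 → [0,-3,-1,-1]
  r2 -= 0·r0 → [0,-6,-1,-1]
  r3 -= -1·r0 → [0,-6,1,4]
  r2 -= 2·r1 → [0,0,1,1]
  r3 -= 2·r1 → [0,0,3,6]
  r3 -= 3·r2 → [0,0,0,3]

L=[[1,0,0,0],[-2,1,0,0],[0,2,1,0],[-1,2,3,1]] U=[[1,1,-2,-3],[0,-3,-1,-1],[0,0,1,1],[0,0,0,3]]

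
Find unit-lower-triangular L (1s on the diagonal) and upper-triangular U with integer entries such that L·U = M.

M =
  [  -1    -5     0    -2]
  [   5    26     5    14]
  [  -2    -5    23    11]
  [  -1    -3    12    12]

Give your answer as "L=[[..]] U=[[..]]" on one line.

L=[[1,0,0,0],[-5,1,0,0],[2,5,1,0],[1,2,-1,1]] U=[[-1,-5,0,-2],[0,1,5,4],[0,0,-2,-5],[0,0,0,1]]

  row1 -= -5·row0 → [0,1,5,4]
  row2 -= 2·row0 → [0,5,23,15]
  row3 -= 1·row0 → [0,2,12,14]
  row2 -= 5·row1 → [0,0,-2,-5]
  row3 -= 2·row1 → [0,0,2,6]
  row3 -= -1·row2 → [0,0,0,1]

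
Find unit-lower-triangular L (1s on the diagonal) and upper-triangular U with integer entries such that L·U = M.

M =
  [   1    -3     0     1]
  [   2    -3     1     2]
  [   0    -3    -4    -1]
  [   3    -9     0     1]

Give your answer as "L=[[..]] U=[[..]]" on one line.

  row1 -= 2·row0 → [0,3,1,0]
  row2 -= 0·row0 → [0,-3,-4,-1]
  row3 -= 3·row0 → [0,0,0,-2]
  row2 -= -1·row1 → [0,0,-3,-1]
  row3 -= 0·row1 → [0,0,0,-2]
  row3 -= 0·row2 → [0,0,0,-2]

L=[[1,0,0,0],[2,1,0,0],[0,-1,1,0],[3,0,0,1]] U=[[1,-3,0,1],[0,3,1,0],[0,0,-3,-1],[0,0,0,-2]]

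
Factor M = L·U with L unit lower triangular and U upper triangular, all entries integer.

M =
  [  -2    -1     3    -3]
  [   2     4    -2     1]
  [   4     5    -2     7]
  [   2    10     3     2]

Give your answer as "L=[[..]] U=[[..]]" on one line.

  row1 -= -1·row0 → [0,3,1,-2]
  row2 -= -2·row0 → [0,3,4,1]
  row3 -= -1·row0 → [0,9,6,-1]
  row2 -= 1·row1 → [0,0,3,3]
  row3 -= 3·row1 → [0,0,3,5]
  row3 -= 1·row2 → [0,0,0,2]

L=[[1,0,0,0],[-1,1,0,0],[-2,1,1,0],[-1,3,1,1]] U=[[-2,-1,3,-3],[0,3,1,-2],[0,0,3,3],[0,0,0,2]]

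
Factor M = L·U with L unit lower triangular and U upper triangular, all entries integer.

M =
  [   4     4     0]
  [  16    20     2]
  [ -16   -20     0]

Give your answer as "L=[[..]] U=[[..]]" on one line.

  r1 -= 4·r0 → [0,4,2]
  r2 -= -4·r0 → [0,-4,0]
  r2 -= -1·r1 → [0,0,2]

L=[[1,0,0],[4,1,0],[-4,-1,1]] U=[[4,4,0],[0,4,2],[0,0,2]]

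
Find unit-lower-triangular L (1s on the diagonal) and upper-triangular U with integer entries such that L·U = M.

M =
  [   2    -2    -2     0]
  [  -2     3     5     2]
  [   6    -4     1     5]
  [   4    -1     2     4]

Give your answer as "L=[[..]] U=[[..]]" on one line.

L=[[1,0,0,0],[-1,1,0,0],[3,2,1,0],[2,3,-3,1]] U=[[2,-2,-2,0],[0,1,3,2],[0,0,1,1],[0,0,0,1]]

  row1 -= -1·row0 → [0,1,3,2]
  row2 -= 3·row0 → [0,2,7,5]
  row3 -= 2·row0 → [0,3,6,4]
  row2 -= 2·row1 → [0,0,1,1]
  row3 -= 3·row1 → [0,0,-3,-2]
  row3 -= -3·row2 → [0,0,0,1]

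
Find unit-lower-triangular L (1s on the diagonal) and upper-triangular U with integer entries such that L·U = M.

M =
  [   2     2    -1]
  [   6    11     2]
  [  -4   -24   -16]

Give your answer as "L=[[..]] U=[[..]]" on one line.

L=[[1,0,0],[3,1,0],[-2,-4,1]] U=[[2,2,-1],[0,5,5],[0,0,2]]

  row1 -= 3·row0 → [0,5,5]
  row2 -= -2·row0 → [0,-20,-18]
  row2 -= -4·row1 → [0,0,2]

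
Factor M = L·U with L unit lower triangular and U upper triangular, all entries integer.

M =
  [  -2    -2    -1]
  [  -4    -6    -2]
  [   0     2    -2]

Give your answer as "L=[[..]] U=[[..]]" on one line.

L=[[1,0,0],[2,1,0],[0,-1,1]] U=[[-2,-2,-1],[0,-2,0],[0,0,-2]]

  R1 -= 2·R0 → [0,-2,0]
  R2 -= 0·R0 → [0,2,-2]
  R2 -= -1·R1 → [0,0,-2]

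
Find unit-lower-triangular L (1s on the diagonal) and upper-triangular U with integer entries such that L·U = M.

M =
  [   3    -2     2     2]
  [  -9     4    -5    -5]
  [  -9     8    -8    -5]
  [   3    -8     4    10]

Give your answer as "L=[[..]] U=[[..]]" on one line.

  row1 -= -3·row0 → [0,-2,1,1]
  row2 -= -3·row0 → [0,2,-2,1]
  row3 -= 1·row0 → [0,-6,2,8]
  row2 -= -1·row1 → [0,0,-1,2]
  row3 -= 3·row1 → [0,0,-1,5]
  row3 -= 1·row2 → [0,0,0,3]

L=[[1,0,0,0],[-3,1,0,0],[-3,-1,1,0],[1,3,1,1]] U=[[3,-2,2,2],[0,-2,1,1],[0,0,-1,2],[0,0,0,3]]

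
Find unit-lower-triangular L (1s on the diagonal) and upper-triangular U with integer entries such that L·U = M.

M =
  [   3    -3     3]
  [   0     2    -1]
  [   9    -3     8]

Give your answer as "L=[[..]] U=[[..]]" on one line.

  row1 -= 0·row0 → [0,2,-1]
  row2 -= 3·row0 → [0,6,-1]
  row2 -= 3·row1 → [0,0,2]

L=[[1,0,0],[0,1,0],[3,3,1]] U=[[3,-3,3],[0,2,-1],[0,0,2]]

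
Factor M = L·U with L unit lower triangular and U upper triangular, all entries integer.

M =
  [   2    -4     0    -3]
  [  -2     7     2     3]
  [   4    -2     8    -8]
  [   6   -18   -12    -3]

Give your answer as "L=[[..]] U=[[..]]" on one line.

  R1 -= -1·R0 → [0,3,2,0]
  R2 -= 2·R0 → [0,6,8,-2]
  R3 -= 3·R0 → [0,-6,-12,6]
  R2 -= 2·R1 → [0,0,4,-2]
  R3 -= -2·R1 → [0,0,-8,6]
  R3 -= -2·R2 → [0,0,0,2]

L=[[1,0,0,0],[-1,1,0,0],[2,2,1,0],[3,-2,-2,1]] U=[[2,-4,0,-3],[0,3,2,0],[0,0,4,-2],[0,0,0,2]]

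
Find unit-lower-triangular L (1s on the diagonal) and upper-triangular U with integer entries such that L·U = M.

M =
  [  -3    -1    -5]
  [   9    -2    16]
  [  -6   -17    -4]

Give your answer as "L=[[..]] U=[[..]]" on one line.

  row1 -= -3·row0 → [0,-5,1]
  row2 -= 2·row0 → [0,-15,6]
  row2 -= 3·row1 → [0,0,3]

L=[[1,0,0],[-3,1,0],[2,3,1]] U=[[-3,-1,-5],[0,-5,1],[0,0,3]]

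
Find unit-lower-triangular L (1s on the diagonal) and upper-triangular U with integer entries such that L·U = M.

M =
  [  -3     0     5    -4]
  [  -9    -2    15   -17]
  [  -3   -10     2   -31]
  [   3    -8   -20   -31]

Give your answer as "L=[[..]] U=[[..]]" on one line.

L=[[1,0,0,0],[3,1,0,0],[1,5,1,0],[-1,4,5,1]] U=[[-3,0,5,-4],[0,-2,0,-5],[0,0,-3,-2],[0,0,0,-5]]

  row1 -= 3·row0 → [0,-2,0,-5]
  row2 -= 1·row0 → [0,-10,-3,-27]
  row3 -= -1·row0 → [0,-8,-15,-35]
  row2 -= 5·row1 → [0,0,-3,-2]
  row3 -= 4·row1 → [0,0,-15,-15]
  row3 -= 5·row2 → [0,0,0,-5]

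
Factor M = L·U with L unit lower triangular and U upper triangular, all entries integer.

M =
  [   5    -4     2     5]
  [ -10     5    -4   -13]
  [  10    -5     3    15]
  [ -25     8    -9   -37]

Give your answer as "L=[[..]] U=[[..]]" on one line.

L=[[1,0,0,0],[-2,1,0,0],[2,-1,1,0],[-5,4,-1,1]] U=[[5,-4,2,5],[0,-3,0,-3],[0,0,-1,2],[0,0,0,2]]

  row1 -= -2·row0 → [0,-3,0,-3]
  row2 -= 2·row0 → [0,3,-1,5]
  row3 -= -5·row0 → [0,-12,1,-12]
  row2 -= -1·row1 → [0,0,-1,2]
  row3 -= 4·row1 → [0,0,1,0]
  row3 -= -1·row2 → [0,0,0,2]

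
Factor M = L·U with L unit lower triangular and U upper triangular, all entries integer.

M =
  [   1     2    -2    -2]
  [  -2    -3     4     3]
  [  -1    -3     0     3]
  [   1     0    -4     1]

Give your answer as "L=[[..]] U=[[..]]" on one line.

  R1 -= -2·R0 → [0,1,0,-1]
  R2 -= -1·R0 → [0,-1,-2,1]
  R3 -= 1·R0 → [0,-2,-2,3]
  R2 -= -1·R1 → [0,0,-2,0]
  R3 -= -2·R1 → [0,0,-2,1]
  R3 -= 1·R2 → [0,0,0,1]

L=[[1,0,0,0],[-2,1,0,0],[-1,-1,1,0],[1,-2,1,1]] U=[[1,2,-2,-2],[0,1,0,-1],[0,0,-2,0],[0,0,0,1]]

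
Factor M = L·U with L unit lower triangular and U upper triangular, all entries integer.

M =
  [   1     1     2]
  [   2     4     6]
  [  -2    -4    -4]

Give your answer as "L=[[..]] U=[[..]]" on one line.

  r1 -= 2·r0 → [0,2,2]
  r2 -= -2·r0 → [0,-2,0]
  r2 -= -1·r1 → [0,0,2]

L=[[1,0,0],[2,1,0],[-2,-1,1]] U=[[1,1,2],[0,2,2],[0,0,2]]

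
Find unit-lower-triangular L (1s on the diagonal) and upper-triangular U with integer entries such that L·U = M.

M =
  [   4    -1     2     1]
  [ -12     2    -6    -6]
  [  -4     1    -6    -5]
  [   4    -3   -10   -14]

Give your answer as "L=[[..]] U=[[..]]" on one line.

  row1 -= -3·row0 → [0,-1,0,-3]
  row2 -= -1·row0 → [0,0,-4,-4]
  row3 -= 1·row0 → [0,-2,-12,-15]
  row2 -= 0·row1 → [0,0,-4,-4]
  row3 -= 2·row1 → [0,0,-12,-9]
  row3 -= 3·row2 → [0,0,0,3]

L=[[1,0,0,0],[-3,1,0,0],[-1,0,1,0],[1,2,3,1]] U=[[4,-1,2,1],[0,-1,0,-3],[0,0,-4,-4],[0,0,0,3]]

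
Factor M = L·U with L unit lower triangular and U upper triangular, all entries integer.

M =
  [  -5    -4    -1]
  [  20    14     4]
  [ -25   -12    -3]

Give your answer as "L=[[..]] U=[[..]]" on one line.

  R1 -= -4·R0 → [0,-2,0]
  R2 -= 5·R0 → [0,8,2]
  R2 -= -4·R1 → [0,0,2]

L=[[1,0,0],[-4,1,0],[5,-4,1]] U=[[-5,-4,-1],[0,-2,0],[0,0,2]]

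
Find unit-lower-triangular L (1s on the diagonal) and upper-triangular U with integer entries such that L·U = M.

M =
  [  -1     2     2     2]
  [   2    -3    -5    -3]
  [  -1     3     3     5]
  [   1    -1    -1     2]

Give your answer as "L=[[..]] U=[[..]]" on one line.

  R1 -= -2·R0 → [0,1,-1,1]
  R2 -= 1·R0 → [0,1,1,3]
  R3 -= -1·R0 → [0,1,1,4]
  R2 -= 1·R1 → [0,0,2,2]
  R3 -= 1·R1 → [0,0,2,3]
  R3 -= 1·R2 → [0,0,0,1]

L=[[1,0,0,0],[-2,1,0,0],[1,1,1,0],[-1,1,1,1]] U=[[-1,2,2,2],[0,1,-1,1],[0,0,2,2],[0,0,0,1]]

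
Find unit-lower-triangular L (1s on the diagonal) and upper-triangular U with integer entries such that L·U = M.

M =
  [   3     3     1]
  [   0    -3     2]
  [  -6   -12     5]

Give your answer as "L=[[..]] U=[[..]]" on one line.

  row1 -= 0·row0 → [0,-3,2]
  row2 -= -2·row0 → [0,-6,7]
  row2 -= 2·row1 → [0,0,3]

L=[[1,0,0],[0,1,0],[-2,2,1]] U=[[3,3,1],[0,-3,2],[0,0,3]]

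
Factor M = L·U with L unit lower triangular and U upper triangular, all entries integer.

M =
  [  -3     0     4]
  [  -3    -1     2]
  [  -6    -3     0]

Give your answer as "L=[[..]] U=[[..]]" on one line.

L=[[1,0,0],[1,1,0],[2,3,1]] U=[[-3,0,4],[0,-1,-2],[0,0,-2]]

  r1 -= 1·r0 → [0,-1,-2]
  r2 -= 2·r0 → [0,-3,-8]
  r2 -= 3·r1 → [0,0,-2]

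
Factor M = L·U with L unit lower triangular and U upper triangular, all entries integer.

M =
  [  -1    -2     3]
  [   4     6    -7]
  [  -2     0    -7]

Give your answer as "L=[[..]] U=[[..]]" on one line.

  r1 -= -4·r0 → [0,-2,5]
  r2 -= 2·r0 → [0,4,-13]
  r2 -= -2·r1 → [0,0,-3]

L=[[1,0,0],[-4,1,0],[2,-2,1]] U=[[-1,-2,3],[0,-2,5],[0,0,-3]]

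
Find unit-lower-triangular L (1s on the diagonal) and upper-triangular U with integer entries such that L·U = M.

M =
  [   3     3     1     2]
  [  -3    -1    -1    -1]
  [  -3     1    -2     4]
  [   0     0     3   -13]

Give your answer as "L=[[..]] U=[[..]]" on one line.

  row1 -= -1·row0 → [0,2,0,1]
  row2 -= -1·row0 → [0,4,-1,6]
  row3 -= 0·row0 → [0,0,3,-13]
  row2 -= 2·row1 → [0,0,-1,4]
  row3 -= 0·row1 → [0,0,3,-13]
  row3 -= -3·row2 → [0,0,0,-1]

L=[[1,0,0,0],[-1,1,0,0],[-1,2,1,0],[0,0,-3,1]] U=[[3,3,1,2],[0,2,0,1],[0,0,-1,4],[0,0,0,-1]]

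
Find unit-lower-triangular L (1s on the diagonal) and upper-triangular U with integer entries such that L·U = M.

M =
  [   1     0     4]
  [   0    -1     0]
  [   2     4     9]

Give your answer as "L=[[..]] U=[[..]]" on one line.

L=[[1,0,0],[0,1,0],[2,-4,1]] U=[[1,0,4],[0,-1,0],[0,0,1]]

  r1 -= 0·r0 → [0,-1,0]
  r2 -= 2·r0 → [0,4,1]
  r2 -= -4·r1 → [0,0,1]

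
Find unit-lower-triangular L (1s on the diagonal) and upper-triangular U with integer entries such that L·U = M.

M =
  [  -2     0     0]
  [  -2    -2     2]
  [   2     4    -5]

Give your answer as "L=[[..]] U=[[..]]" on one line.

  R1 -= 1·R0 → [0,-2,2]
  R2 -= -1·R0 → [0,4,-5]
  R2 -= -2·R1 → [0,0,-1]

L=[[1,0,0],[1,1,0],[-1,-2,1]] U=[[-2,0,0],[0,-2,2],[0,0,-1]]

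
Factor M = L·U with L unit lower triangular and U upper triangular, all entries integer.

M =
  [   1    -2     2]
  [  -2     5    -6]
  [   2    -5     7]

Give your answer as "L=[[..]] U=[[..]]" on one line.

L=[[1,0,0],[-2,1,0],[2,-1,1]] U=[[1,-2,2],[0,1,-2],[0,0,1]]

  R1 -= -2·R0 → [0,1,-2]
  R2 -= 2·R0 → [0,-1,3]
  R2 -= -1·R1 → [0,0,1]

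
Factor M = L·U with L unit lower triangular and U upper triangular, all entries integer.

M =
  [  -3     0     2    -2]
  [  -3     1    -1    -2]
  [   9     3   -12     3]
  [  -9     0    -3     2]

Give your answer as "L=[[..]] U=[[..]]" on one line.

  row1 -= 1·row0 → [0,1,-3,0]
  row2 -= -3·row0 → [0,3,-6,-3]
  row3 -= 3·row0 → [0,0,-9,8]
  row2 -= 3·row1 → [0,0,3,-3]
  row3 -= 0·row1 → [0,0,-9,8]
  row3 -= -3·row2 → [0,0,0,-1]

L=[[1,0,0,0],[1,1,0,0],[-3,3,1,0],[3,0,-3,1]] U=[[-3,0,2,-2],[0,1,-3,0],[0,0,3,-3],[0,0,0,-1]]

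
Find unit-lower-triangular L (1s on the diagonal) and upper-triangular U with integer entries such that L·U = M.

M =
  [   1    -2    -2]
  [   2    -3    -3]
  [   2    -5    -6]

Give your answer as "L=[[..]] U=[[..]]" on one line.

  row1 -= 2·row0 → [0,1,1]
  row2 -= 2·row0 → [0,-1,-2]
  row2 -= -1·row1 → [0,0,-1]

L=[[1,0,0],[2,1,0],[2,-1,1]] U=[[1,-2,-2],[0,1,1],[0,0,-1]]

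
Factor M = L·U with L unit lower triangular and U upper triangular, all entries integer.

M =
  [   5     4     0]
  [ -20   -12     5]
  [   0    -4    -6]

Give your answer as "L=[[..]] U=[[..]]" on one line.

L=[[1,0,0],[-4,1,0],[0,-1,1]] U=[[5,4,0],[0,4,5],[0,0,-1]]

  r1 -= -4·r0 → [0,4,5]
  r2 -= 0·r0 → [0,-4,-6]
  r2 -= -1·r1 → [0,0,-1]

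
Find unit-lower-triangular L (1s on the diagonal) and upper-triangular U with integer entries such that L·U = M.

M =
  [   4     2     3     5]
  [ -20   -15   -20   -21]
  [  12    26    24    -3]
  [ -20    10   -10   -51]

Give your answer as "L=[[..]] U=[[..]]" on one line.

  R1 -= -5·R0 → [0,-5,-5,4]
  R2 -= 3·R0 → [0,20,15,-18]
  R3 -= -5·R0 → [0,20,5,-26]
  R2 -= -4·R1 → [0,0,-5,-2]
  R3 -= -4·R1 → [0,0,-15,-10]
  R3 -= 3·R2 → [0,0,0,-4]

L=[[1,0,0,0],[-5,1,0,0],[3,-4,1,0],[-5,-4,3,1]] U=[[4,2,3,5],[0,-5,-5,4],[0,0,-5,-2],[0,0,0,-4]]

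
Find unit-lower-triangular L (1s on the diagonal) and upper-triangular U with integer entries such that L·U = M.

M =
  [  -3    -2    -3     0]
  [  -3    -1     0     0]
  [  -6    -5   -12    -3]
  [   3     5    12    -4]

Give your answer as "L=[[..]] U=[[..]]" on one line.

L=[[1,0,0,0],[1,1,0,0],[2,-1,1,0],[-1,3,0,1]] U=[[-3,-2,-3,0],[0,1,3,0],[0,0,-3,-3],[0,0,0,-4]]

  row1 -= 1·row0 → [0,1,3,0]
  row2 -= 2·row0 → [0,-1,-6,-3]
  row3 -= -1·row0 → [0,3,9,-4]
  row2 -= -1·row1 → [0,0,-3,-3]
  row3 -= 3·row1 → [0,0,0,-4]
  row3 -= 0·row2 → [0,0,0,-4]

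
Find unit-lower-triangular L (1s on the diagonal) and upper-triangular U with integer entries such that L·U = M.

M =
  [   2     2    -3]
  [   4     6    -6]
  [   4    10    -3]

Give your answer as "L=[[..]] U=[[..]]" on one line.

  r1 -= 2·r0 → [0,2,0]
  r2 -= 2·r0 → [0,6,3]
  r2 -= 3·r1 → [0,0,3]

L=[[1,0,0],[2,1,0],[2,3,1]] U=[[2,2,-3],[0,2,0],[0,0,3]]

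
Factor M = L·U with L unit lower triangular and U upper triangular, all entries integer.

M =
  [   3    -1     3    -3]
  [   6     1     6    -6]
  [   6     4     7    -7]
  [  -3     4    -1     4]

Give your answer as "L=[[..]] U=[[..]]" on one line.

L=[[1,0,0,0],[2,1,0,0],[2,2,1,0],[-1,1,2,1]] U=[[3,-1,3,-3],[0,3,0,0],[0,0,1,-1],[0,0,0,3]]

  r1 -= 2·r0 → [0,3,0,0]
  r2 -= 2·r0 → [0,6,1,-1]
  r3 -= -1·r0 → [0,3,2,1]
  r2 -= 2·r1 → [0,0,1,-1]
  r3 -= 1·r1 → [0,0,2,1]
  r3 -= 2·r2 → [0,0,0,3]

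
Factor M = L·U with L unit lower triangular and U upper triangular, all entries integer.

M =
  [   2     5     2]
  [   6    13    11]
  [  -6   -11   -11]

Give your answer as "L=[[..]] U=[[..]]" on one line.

L=[[1,0,0],[3,1,0],[-3,-2,1]] U=[[2,5,2],[0,-2,5],[0,0,5]]

  row1 -= 3·row0 → [0,-2,5]
  row2 -= -3·row0 → [0,4,-5]
  row2 -= -2·row1 → [0,0,5]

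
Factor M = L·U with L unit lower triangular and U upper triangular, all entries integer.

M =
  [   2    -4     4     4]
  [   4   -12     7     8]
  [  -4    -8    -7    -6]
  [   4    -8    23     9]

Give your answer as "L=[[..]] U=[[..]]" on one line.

  R1 -= 2·R0 → [0,-4,-1,0]
  R2 -= -2·R0 → [0,-16,1,2]
  R3 -= 2·R0 → [0,0,15,1]
  R2 -= 4·R1 → [0,0,5,2]
  R3 -= 0·R1 → [0,0,15,1]
  R3 -= 3·R2 → [0,0,0,-5]

L=[[1,0,0,0],[2,1,0,0],[-2,4,1,0],[2,0,3,1]] U=[[2,-4,4,4],[0,-4,-1,0],[0,0,5,2],[0,0,0,-5]]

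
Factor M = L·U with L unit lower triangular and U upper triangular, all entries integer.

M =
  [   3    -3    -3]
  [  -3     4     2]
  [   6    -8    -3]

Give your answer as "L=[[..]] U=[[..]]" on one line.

L=[[1,0,0],[-1,1,0],[2,-2,1]] U=[[3,-3,-3],[0,1,-1],[0,0,1]]

  r1 -= -1·r0 → [0,1,-1]
  r2 -= 2·r0 → [0,-2,3]
  r2 -= -2·r1 → [0,0,1]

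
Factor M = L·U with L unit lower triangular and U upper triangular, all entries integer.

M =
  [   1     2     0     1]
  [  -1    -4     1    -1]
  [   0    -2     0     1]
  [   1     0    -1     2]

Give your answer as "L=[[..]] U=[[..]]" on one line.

  row1 -= -1·row0 → [0,-2,1,0]
  row2 -= 0·row0 → [0,-2,0,1]
  row3 -= 1·row0 → [0,-2,-1,1]
  row2 -= 1·row1 → [0,0,-1,1]
  row3 -= 1·row1 → [0,0,-2,1]
  row3 -= 2·row2 → [0,0,0,-1]

L=[[1,0,0,0],[-1,1,0,0],[0,1,1,0],[1,1,2,1]] U=[[1,2,0,1],[0,-2,1,0],[0,0,-1,1],[0,0,0,-1]]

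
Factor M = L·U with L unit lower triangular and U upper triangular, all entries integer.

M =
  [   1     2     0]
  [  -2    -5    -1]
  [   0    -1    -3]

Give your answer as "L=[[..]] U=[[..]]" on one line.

  R1 -= -2·R0 → [0,-1,-1]
  R2 -= 0·R0 → [0,-1,-3]
  R2 -= 1·R1 → [0,0,-2]

L=[[1,0,0],[-2,1,0],[0,1,1]] U=[[1,2,0],[0,-1,-1],[0,0,-2]]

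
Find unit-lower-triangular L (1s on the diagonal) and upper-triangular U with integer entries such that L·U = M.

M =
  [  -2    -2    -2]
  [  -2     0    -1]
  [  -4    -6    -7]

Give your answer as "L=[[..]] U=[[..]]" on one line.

  row1 -= 1·row0 → [0,2,1]
  row2 -= 2·row0 → [0,-2,-3]
  row2 -= -1·row1 → [0,0,-2]

L=[[1,0,0],[1,1,0],[2,-1,1]] U=[[-2,-2,-2],[0,2,1],[0,0,-2]]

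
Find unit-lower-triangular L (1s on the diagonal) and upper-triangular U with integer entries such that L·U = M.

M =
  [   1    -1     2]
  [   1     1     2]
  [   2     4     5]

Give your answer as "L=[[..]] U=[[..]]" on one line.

  row1 -= 1·row0 → [0,2,0]
  row2 -= 2·row0 → [0,6,1]
  row2 -= 3·row1 → [0,0,1]

L=[[1,0,0],[1,1,0],[2,3,1]] U=[[1,-1,2],[0,2,0],[0,0,1]]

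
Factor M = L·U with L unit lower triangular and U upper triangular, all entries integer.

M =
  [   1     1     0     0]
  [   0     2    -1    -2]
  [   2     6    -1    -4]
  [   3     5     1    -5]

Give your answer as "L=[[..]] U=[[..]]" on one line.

L=[[1,0,0,0],[0,1,0,0],[2,2,1,0],[3,1,2,1]] U=[[1,1,0,0],[0,2,-1,-2],[0,0,1,0],[0,0,0,-3]]

  R1 -= 0·R0 → [0,2,-1,-2]
  R2 -= 2·R0 → [0,4,-1,-4]
  R3 -= 3·R0 → [0,2,1,-5]
  R2 -= 2·R1 → [0,0,1,0]
  R3 -= 1·R1 → [0,0,2,-3]
  R3 -= 2·R2 → [0,0,0,-3]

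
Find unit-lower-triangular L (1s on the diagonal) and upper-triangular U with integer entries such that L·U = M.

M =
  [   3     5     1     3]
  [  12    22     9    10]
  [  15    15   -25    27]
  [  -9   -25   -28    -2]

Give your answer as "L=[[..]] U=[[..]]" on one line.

L=[[1,0,0,0],[4,1,0,0],[5,-5,1,0],[-3,-5,0,1]] U=[[3,5,1,3],[0,2,5,-2],[0,0,-5,2],[0,0,0,-3]]

  R1 -= 4·R0 → [0,2,5,-2]
  R2 -= 5·R0 → [0,-10,-30,12]
  R3 -= -3·R0 → [0,-10,-25,7]
  R2 -= -5·R1 → [0,0,-5,2]
  R3 -= -5·R1 → [0,0,0,-3]
  R3 -= 0·R2 → [0,0,0,-3]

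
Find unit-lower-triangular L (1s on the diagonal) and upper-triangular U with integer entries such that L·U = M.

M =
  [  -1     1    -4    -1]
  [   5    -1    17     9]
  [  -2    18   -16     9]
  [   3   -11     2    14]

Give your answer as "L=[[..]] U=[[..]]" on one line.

L=[[1,0,0,0],[-5,1,0,0],[2,4,1,0],[-3,-2,-4,1]] U=[[-1,1,-4,-1],[0,4,-3,4],[0,0,4,-5],[0,0,0,-1]]

  row1 -= -5·row0 → [0,4,-3,4]
  row2 -= 2·row0 → [0,16,-8,11]
  row3 -= -3·row0 → [0,-8,-10,11]
  row2 -= 4·row1 → [0,0,4,-5]
  row3 -= -2·row1 → [0,0,-16,19]
  row3 -= -4·row2 → [0,0,0,-1]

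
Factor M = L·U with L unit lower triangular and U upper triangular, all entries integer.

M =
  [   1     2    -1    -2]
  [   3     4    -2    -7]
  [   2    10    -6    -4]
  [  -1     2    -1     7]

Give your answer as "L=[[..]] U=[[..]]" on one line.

  R1 -= 3·R0 → [0,-2,1,-1]
  R2 -= 2·R0 → [0,6,-4,0]
  R3 -= -1·R0 → [0,4,-2,5]
  R2 -= -3·R1 → [0,0,-1,-3]
  R3 -= -2·R1 → [0,0,0,3]
  R3 -= 0·R2 → [0,0,0,3]

L=[[1,0,0,0],[3,1,0,0],[2,-3,1,0],[-1,-2,0,1]] U=[[1,2,-1,-2],[0,-2,1,-1],[0,0,-1,-3],[0,0,0,3]]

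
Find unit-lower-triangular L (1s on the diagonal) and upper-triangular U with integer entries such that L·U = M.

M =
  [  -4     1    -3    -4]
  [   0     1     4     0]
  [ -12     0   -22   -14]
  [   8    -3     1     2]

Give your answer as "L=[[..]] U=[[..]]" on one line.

L=[[1,0,0,0],[0,1,0,0],[3,-3,1,0],[-2,-1,1,1]] U=[[-4,1,-3,-4],[0,1,4,0],[0,0,-1,-2],[0,0,0,-4]]

  row1 -= 0·row0 → [0,1,4,0]
  row2 -= 3·row0 → [0,-3,-13,-2]
  row3 -= -2·row0 → [0,-1,-5,-6]
  row2 -= -3·row1 → [0,0,-1,-2]
  row3 -= -1·row1 → [0,0,-1,-6]
  row3 -= 1·row2 → [0,0,0,-4]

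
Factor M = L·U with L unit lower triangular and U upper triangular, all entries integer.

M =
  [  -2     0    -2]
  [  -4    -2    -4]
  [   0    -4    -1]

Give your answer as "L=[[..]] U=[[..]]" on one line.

L=[[1,0,0],[2,1,0],[0,2,1]] U=[[-2,0,-2],[0,-2,0],[0,0,-1]]

  r1 -= 2·r0 → [0,-2,0]
  r2 -= 0·r0 → [0,-4,-1]
  r2 -= 2·r1 → [0,0,-1]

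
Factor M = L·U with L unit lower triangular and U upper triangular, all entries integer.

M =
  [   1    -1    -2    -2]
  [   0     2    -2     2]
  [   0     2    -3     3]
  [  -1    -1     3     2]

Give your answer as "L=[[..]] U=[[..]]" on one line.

  R1 -= 0·R0 → [0,2,-2,2]
  R2 -= 0·R0 → [0,2,-3,3]
  R3 -= -1·R0 → [0,-2,1,0]
  R2 -= 1·R1 → [0,0,-1,1]
  R3 -= -1·R1 → [0,0,-1,2]
  R3 -= 1·R2 → [0,0,0,1]

L=[[1,0,0,0],[0,1,0,0],[0,1,1,0],[-1,-1,1,1]] U=[[1,-1,-2,-2],[0,2,-2,2],[0,0,-1,1],[0,0,0,1]]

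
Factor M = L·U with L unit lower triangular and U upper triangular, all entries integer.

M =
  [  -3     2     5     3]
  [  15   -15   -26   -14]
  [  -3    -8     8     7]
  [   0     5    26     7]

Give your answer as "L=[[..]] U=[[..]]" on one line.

L=[[1,0,0,0],[-5,1,0,0],[1,2,1,0],[0,-1,5,1]] U=[[-3,2,5,3],[0,-5,-1,1],[0,0,5,2],[0,0,0,-2]]

  r1 -= -5·r0 → [0,-5,-1,1]
  r2 -= 1·r0 → [0,-10,3,4]
  r3 -= 0·r0 → [0,5,26,7]
  r2 -= 2·r1 → [0,0,5,2]
  r3 -= -1·r1 → [0,0,25,8]
  r3 -= 5·r2 → [0,0,0,-2]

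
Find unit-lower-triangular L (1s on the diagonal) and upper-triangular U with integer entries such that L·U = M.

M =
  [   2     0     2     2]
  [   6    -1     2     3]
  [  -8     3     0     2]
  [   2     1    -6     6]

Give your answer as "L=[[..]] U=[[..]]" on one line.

L=[[1,0,0,0],[3,1,0,0],[-4,-3,1,0],[1,-1,3,1]] U=[[2,0,2,2],[0,-1,-4,-3],[0,0,-4,1],[0,0,0,-2]]

  r1 -= 3·r0 → [0,-1,-4,-3]
  r2 -= -4·r0 → [0,3,8,10]
  r3 -= 1·r0 → [0,1,-8,4]
  r2 -= -3·r1 → [0,0,-4,1]
  r3 -= -1·r1 → [0,0,-12,1]
  r3 -= 3·r2 → [0,0,0,-2]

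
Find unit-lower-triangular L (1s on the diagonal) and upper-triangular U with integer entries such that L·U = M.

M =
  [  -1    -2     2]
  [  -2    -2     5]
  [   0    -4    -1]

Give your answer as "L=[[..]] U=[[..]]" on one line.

  R1 -= 2·R0 → [0,2,1]
  R2 -= 0·R0 → [0,-4,-1]
  R2 -= -2·R1 → [0,0,1]

L=[[1,0,0],[2,1,0],[0,-2,1]] U=[[-1,-2,2],[0,2,1],[0,0,1]]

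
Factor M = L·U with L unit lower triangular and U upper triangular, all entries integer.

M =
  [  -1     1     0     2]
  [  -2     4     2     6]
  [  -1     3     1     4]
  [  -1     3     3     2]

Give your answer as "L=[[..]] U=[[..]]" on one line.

L=[[1,0,0,0],[2,1,0,0],[1,1,1,0],[1,1,-1,1]] U=[[-1,1,0,2],[0,2,2,2],[0,0,-1,0],[0,0,0,-2]]

  row1 -= 2·row0 → [0,2,2,2]
  row2 -= 1·row0 → [0,2,1,2]
  row3 -= 1·row0 → [0,2,3,0]
  row2 -= 1·row1 → [0,0,-1,0]
  row3 -= 1·row1 → [0,0,1,-2]
  row3 -= -1·row2 → [0,0,0,-2]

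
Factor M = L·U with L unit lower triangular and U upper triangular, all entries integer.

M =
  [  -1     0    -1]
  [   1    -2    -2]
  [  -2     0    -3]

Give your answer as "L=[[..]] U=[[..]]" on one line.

L=[[1,0,0],[-1,1,0],[2,0,1]] U=[[-1,0,-1],[0,-2,-3],[0,0,-1]]

  R1 -= -1·R0 → [0,-2,-3]
  R2 -= 2·R0 → [0,0,-1]
  R2 -= 0·R1 → [0,0,-1]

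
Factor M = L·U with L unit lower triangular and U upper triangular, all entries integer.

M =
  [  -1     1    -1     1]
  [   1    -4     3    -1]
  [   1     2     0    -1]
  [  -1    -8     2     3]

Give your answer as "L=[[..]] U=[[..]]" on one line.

  row1 -= -1·row0 → [0,-3,2,0]
  row2 -= -1·row0 → [0,3,-1,0]
  row3 -= 1·row0 → [0,-9,3,2]
  row2 -= -1·row1 → [0,0,1,0]
  row3 -= 3·row1 → [0,0,-3,2]
  row3 -= -3·row2 → [0,0,0,2]

L=[[1,0,0,0],[-1,1,0,0],[-1,-1,1,0],[1,3,-3,1]] U=[[-1,1,-1,1],[0,-3,2,0],[0,0,1,0],[0,0,0,2]]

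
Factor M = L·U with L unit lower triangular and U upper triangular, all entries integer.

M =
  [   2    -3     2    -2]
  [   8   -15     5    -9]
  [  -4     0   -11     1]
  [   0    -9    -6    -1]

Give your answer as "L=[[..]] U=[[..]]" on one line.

L=[[1,0,0,0],[4,1,0,0],[-2,2,1,0],[0,3,-3,1]] U=[[2,-3,2,-2],[0,-3,-3,-1],[0,0,-1,-1],[0,0,0,-1]]

  row1 -= 4·row0 → [0,-3,-3,-1]
  row2 -= -2·row0 → [0,-6,-7,-3]
  row3 -= 0·row0 → [0,-9,-6,-1]
  row2 -= 2·row1 → [0,0,-1,-1]
  row3 -= 3·row1 → [0,0,3,2]
  row3 -= -3·row2 → [0,0,0,-1]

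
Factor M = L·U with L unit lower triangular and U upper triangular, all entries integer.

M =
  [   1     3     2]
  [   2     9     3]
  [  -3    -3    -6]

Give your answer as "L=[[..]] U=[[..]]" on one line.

  R1 -= 2·R0 → [0,3,-1]
  R2 -= -3·R0 → [0,6,0]
  R2 -= 2·R1 → [0,0,2]

L=[[1,0,0],[2,1,0],[-3,2,1]] U=[[1,3,2],[0,3,-1],[0,0,2]]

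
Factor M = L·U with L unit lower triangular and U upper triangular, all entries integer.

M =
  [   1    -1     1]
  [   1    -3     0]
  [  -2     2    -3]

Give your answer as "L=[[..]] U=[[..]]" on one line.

  R1 -= 1·R0 → [0,-2,-1]
  R2 -= -2·R0 → [0,0,-1]
  R2 -= 0·R1 → [0,0,-1]

L=[[1,0,0],[1,1,0],[-2,0,1]] U=[[1,-1,1],[0,-2,-1],[0,0,-1]]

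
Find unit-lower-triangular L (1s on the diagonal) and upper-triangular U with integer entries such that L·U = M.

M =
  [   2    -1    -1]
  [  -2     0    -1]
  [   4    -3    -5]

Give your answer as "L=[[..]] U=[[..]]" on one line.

  row1 -= -1·row0 → [0,-1,-2]
  row2 -= 2·row0 → [0,-1,-3]
  row2 -= 1·row1 → [0,0,-1]

L=[[1,0,0],[-1,1,0],[2,1,1]] U=[[2,-1,-1],[0,-1,-2],[0,0,-1]]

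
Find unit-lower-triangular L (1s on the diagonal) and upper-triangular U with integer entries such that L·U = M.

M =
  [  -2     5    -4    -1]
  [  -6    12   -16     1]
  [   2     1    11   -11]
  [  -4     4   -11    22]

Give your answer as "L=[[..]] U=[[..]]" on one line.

L=[[1,0,0,0],[3,1,0,0],[-1,-2,1,0],[2,2,-5,1]] U=[[-2,5,-4,-1],[0,-3,-4,4],[0,0,-1,-4],[0,0,0,-4]]

  r1 -= 3·r0 → [0,-3,-4,4]
  r2 -= -1·r0 → [0,6,7,-12]
  r3 -= 2·r0 → [0,-6,-3,24]
  r2 -= -2·r1 → [0,0,-1,-4]
  r3 -= 2·r1 → [0,0,5,16]
  r3 -= -5·r2 → [0,0,0,-4]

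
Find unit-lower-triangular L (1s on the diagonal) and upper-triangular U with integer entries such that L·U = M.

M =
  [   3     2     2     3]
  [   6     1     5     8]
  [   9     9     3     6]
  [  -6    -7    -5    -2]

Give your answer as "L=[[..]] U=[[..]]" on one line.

  R1 -= 2·R0 → [0,-3,1,2]
  R2 -= 3·R0 → [0,3,-3,-3]
  R3 -= -2·R0 → [0,-3,-1,4]
  R2 -= -1·R1 → [0,0,-2,-1]
  R3 -= 1·R1 → [0,0,-2,2]
  R3 -= 1·R2 → [0,0,0,3]

L=[[1,0,0,0],[2,1,0,0],[3,-1,1,0],[-2,1,1,1]] U=[[3,2,2,3],[0,-3,1,2],[0,0,-2,-1],[0,0,0,3]]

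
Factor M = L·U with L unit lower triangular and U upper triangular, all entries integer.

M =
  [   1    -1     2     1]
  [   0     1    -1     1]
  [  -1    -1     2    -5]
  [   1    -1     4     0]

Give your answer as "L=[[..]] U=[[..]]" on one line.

L=[[1,0,0,0],[0,1,0,0],[-1,-2,1,0],[1,0,1,1]] U=[[1,-1,2,1],[0,1,-1,1],[0,0,2,-2],[0,0,0,1]]

  r1 -= 0·r0 → [0,1,-1,1]
  r2 -= -1·r0 → [0,-2,4,-4]
  r3 -= 1·r0 → [0,0,2,-1]
  r2 -= -2·r1 → [0,0,2,-2]
  r3 -= 0·r1 → [0,0,2,-1]
  r3 -= 1·r2 → [0,0,0,1]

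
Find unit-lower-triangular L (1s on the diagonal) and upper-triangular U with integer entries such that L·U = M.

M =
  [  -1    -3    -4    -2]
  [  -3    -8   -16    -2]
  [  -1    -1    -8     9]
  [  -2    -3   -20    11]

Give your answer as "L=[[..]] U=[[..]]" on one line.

  row1 -= 3·row0 → [0,1,-4,4]
  row2 -= 1·row0 → [0,2,-4,11]
  row3 -= 2·row0 → [0,3,-12,15]
  row2 -= 2·row1 → [0,0,4,3]
  row3 -= 3·row1 → [0,0,0,3]
  row3 -= 0·row2 → [0,0,0,3]

L=[[1,0,0,0],[3,1,0,0],[1,2,1,0],[2,3,0,1]] U=[[-1,-3,-4,-2],[0,1,-4,4],[0,0,4,3],[0,0,0,3]]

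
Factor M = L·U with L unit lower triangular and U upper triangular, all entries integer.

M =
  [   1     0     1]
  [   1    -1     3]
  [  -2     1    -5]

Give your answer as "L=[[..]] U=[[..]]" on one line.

L=[[1,0,0],[1,1,0],[-2,-1,1]] U=[[1,0,1],[0,-1,2],[0,0,-1]]

  R1 -= 1·R0 → [0,-1,2]
  R2 -= -2·R0 → [0,1,-3]
  R2 -= -1·R1 → [0,0,-1]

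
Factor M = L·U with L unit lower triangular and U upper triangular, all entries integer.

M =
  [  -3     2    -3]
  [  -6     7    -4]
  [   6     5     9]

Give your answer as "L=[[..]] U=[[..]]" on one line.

L=[[1,0,0],[2,1,0],[-2,3,1]] U=[[-3,2,-3],[0,3,2],[0,0,-3]]

  row1 -= 2·row0 → [0,3,2]
  row2 -= -2·row0 → [0,9,3]
  row2 -= 3·row1 → [0,0,-3]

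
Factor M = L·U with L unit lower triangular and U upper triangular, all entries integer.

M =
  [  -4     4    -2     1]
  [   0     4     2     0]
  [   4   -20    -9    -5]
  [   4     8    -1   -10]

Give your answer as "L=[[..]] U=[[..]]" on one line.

  R1 -= 0·R0 → [0,4,2,0]
  R2 -= -1·R0 → [0,-16,-11,-4]
  R3 -= -1·R0 → [0,12,-3,-9]
  R2 -= -4·R1 → [0,0,-3,-4]
  R3 -= 3·R1 → [0,0,-9,-9]
  R3 -= 3·R2 → [0,0,0,3]

L=[[1,0,0,0],[0,1,0,0],[-1,-4,1,0],[-1,3,3,1]] U=[[-4,4,-2,1],[0,4,2,0],[0,0,-3,-4],[0,0,0,3]]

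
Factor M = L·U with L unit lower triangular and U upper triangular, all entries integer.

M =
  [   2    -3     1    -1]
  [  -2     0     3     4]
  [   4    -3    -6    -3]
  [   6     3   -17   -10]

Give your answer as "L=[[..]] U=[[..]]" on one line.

L=[[1,0,0,0],[-1,1,0,0],[2,-1,1,0],[3,-4,1,1]] U=[[2,-3,1,-1],[0,-3,4,3],[0,0,-4,2],[0,0,0,3]]

  row1 -= -1·row0 → [0,-3,4,3]
  row2 -= 2·row0 → [0,3,-8,-1]
  row3 -= 3·row0 → [0,12,-20,-7]
  row2 -= -1·row1 → [0,0,-4,2]
  row3 -= -4·row1 → [0,0,-4,5]
  row3 -= 1·row2 → [0,0,0,3]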